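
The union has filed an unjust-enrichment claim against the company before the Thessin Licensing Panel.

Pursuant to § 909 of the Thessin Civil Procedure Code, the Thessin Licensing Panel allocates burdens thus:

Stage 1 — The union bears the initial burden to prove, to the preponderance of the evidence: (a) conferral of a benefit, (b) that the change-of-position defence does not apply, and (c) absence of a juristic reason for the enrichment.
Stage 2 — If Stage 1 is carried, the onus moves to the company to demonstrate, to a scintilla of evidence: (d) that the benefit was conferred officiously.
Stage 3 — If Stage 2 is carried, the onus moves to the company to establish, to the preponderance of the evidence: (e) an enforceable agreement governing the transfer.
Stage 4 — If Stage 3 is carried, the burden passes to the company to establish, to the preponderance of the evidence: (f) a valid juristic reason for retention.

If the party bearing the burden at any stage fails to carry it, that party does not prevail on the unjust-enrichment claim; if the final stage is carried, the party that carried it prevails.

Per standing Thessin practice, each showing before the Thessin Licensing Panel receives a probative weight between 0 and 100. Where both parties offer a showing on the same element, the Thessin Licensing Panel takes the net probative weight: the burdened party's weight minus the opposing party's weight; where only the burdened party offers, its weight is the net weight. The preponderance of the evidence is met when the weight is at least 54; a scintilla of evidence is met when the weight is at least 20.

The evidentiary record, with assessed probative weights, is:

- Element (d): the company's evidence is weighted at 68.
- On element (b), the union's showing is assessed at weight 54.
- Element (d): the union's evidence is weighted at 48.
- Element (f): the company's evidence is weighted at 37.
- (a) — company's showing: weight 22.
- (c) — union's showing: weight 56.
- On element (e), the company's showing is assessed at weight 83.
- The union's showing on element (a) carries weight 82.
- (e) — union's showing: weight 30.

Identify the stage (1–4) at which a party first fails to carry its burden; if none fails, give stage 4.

stage 3

Stage 1 — burden on union; standard: the preponderance of the evidence (weight is at least 54).
    (a): 82 − 22 = 60 ≥ 54 [met]
    (b): 54 ≥ 54 [met]
    (c): 56 ≥ 54 [met]
  Stage 1 is satisfied; the onus moves to the company.
Stage 2 — burden on company; standard: a scintilla of evidence (weight is at least 20).
    (d): 68 − 48 = 20 ≥ 20 [met]
  Stage 2 is satisfied; the company continues to bear the burden.
Stage 3 — burden on company; standard: the preponderance of the evidence (weight is at least 54).
    (e): 83 − 30 = 53 < 54 [not met]
  Not every element is met, so the company fails to carry Stage 3.
The union prevails.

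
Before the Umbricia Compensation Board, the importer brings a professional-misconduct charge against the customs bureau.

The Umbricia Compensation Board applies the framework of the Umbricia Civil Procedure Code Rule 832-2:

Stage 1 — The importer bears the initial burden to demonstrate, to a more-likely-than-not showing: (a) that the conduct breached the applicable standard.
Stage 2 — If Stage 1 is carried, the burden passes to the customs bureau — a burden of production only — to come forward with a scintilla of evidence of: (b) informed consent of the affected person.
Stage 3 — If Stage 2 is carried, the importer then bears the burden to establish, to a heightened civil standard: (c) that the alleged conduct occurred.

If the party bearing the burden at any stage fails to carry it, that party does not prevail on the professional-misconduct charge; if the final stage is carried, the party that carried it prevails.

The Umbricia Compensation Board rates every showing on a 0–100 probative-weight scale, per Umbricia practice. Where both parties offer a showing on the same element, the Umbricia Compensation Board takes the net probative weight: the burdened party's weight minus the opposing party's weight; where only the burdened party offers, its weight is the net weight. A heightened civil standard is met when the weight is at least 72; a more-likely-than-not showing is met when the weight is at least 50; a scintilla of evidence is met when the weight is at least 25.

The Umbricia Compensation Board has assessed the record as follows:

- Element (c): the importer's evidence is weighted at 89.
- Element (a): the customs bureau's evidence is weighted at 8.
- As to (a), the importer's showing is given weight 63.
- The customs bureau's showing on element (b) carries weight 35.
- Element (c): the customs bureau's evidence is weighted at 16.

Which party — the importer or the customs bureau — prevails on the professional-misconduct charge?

At Stage 1 the importer must meet a more-likely-than-not showing (weight is at least 50): on (a) the weight is 63 less the opposing 8 gives net 55, ≥ 50, so (a) meets the standard.
  Stage 1 is satisfied; the onus moves to the customs bureau.
At Stage 2 the customs bureau must meet a scintilla of evidence (weight is at least 25): on (b) the weight is 35, ≥ 25, so (b) meets the standard.
  All elements met. The burden passes to the importer.
At Stage 3 the importer must meet a heightened civil standard (weight is at least 72): on (c) the weight is 89 less the opposing 16 gives net 73, which does reach 72, so (c) meets the standard.
  The importer carries the last stage.
All stages carried — the importer prevails.

importer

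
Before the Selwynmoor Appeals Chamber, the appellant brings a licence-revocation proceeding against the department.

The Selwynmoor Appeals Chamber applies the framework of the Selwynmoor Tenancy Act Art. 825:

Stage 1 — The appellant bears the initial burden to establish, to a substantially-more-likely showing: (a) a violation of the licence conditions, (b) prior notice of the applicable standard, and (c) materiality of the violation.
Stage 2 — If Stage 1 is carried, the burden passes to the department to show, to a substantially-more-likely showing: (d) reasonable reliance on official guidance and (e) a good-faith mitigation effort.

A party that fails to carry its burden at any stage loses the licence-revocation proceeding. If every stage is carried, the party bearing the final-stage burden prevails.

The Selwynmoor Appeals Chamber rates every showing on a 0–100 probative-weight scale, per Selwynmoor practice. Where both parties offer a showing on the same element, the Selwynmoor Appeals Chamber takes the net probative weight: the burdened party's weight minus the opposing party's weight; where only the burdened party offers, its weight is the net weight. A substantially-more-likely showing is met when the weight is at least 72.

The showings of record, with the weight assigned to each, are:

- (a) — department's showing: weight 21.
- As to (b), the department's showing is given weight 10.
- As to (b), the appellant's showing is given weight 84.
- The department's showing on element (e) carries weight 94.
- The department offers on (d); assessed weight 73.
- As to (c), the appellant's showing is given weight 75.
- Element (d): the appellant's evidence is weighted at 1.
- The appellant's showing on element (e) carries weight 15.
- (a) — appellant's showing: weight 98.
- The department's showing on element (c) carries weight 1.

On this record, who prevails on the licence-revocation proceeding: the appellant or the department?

At Stage 1 the appellant must meet a substantially-more-likely showing (weight is at least 72): on (a) the weight is 98 less the opposing 21 gives net 77, ≥ 72, so (a) meets the standard; on (b) the weight is 84 less the opposing 10 gives net 74, which does reach 72, so (b) meets the standard; on (c) the weight is 75 less the opposing 1 gives net 74, which does reach 72, so (c) meets the standard.
  Stage 1 carried; the burden shifts to the department.
At Stage 2 the department must meet a substantially-more-likely showing (weight is at least 72): on (d) the weight is 73 less the opposing 1 gives net 72, which does reach 72, so (d) meets the standard; on (e) the weight is 94 less the opposing 15 gives net 79, ≥ 72, so (e) meets the standard.
  The department carries the last stage.
Every stage carried; the department prevails.

department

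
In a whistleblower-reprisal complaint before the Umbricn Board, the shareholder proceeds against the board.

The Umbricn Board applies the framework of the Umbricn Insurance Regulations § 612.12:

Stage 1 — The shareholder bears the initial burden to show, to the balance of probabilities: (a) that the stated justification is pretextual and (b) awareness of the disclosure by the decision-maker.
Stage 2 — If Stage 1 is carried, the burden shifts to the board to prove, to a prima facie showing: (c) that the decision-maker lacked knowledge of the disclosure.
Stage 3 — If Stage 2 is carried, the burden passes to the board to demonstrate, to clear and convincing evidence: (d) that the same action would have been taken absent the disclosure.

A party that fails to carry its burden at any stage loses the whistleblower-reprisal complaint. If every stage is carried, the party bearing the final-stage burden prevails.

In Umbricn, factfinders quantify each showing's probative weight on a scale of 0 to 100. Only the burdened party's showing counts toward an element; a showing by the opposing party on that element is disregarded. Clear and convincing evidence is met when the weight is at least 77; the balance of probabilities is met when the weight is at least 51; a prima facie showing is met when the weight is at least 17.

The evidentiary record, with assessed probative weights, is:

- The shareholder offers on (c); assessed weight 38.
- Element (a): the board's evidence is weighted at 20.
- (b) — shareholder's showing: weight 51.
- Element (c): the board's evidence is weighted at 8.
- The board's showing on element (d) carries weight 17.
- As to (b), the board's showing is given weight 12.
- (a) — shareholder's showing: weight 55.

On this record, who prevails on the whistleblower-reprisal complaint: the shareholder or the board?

Stage 1 (shareholder, the balance of probabilities, weight is at least 51): (a) 55 (board's 20 disregarded) ≥ 51 — meets; (b) 51 (board's 12 disregarded) ≥ 51 — meets.
  All elements met. The burden passes to the board.
Stage 2 (board, a prima facie showing, weight is at least 17): (c) 8 (shareholder's 38 disregarded) < 17 — fails.
  The board does not carry Stage 2.
The shareholder prevails.

shareholder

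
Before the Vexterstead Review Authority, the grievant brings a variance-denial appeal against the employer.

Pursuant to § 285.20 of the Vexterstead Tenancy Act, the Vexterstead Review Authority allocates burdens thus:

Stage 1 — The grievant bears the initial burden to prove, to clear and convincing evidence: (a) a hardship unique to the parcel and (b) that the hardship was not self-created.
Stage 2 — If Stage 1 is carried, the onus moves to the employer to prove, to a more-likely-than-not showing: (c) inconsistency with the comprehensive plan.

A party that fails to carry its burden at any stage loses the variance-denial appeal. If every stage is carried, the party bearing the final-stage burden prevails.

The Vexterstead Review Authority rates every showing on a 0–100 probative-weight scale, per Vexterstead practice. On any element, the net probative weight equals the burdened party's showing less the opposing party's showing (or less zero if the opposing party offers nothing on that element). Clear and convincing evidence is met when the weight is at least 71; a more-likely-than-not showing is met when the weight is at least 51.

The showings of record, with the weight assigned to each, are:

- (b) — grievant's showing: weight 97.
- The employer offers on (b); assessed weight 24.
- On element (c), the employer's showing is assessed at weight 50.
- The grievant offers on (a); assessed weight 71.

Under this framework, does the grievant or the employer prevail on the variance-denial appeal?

Stage 1 (grievant, clear and convincing evidence, weight is at least 71): (a) 71 ≥ 71 — meets; (b) net 97−24=73 ≥ 71 — meets.
  The grievant carries Stage 1; the employer now bears the burden.
Stage 2 (employer, a more-likely-than-not showing, weight is at least 51): (c) 50 < 51 — fails.
  Stage 2 not carried; the employer fails its burden.
The analysis ends at Stage 2; the grievant prevails.

grievant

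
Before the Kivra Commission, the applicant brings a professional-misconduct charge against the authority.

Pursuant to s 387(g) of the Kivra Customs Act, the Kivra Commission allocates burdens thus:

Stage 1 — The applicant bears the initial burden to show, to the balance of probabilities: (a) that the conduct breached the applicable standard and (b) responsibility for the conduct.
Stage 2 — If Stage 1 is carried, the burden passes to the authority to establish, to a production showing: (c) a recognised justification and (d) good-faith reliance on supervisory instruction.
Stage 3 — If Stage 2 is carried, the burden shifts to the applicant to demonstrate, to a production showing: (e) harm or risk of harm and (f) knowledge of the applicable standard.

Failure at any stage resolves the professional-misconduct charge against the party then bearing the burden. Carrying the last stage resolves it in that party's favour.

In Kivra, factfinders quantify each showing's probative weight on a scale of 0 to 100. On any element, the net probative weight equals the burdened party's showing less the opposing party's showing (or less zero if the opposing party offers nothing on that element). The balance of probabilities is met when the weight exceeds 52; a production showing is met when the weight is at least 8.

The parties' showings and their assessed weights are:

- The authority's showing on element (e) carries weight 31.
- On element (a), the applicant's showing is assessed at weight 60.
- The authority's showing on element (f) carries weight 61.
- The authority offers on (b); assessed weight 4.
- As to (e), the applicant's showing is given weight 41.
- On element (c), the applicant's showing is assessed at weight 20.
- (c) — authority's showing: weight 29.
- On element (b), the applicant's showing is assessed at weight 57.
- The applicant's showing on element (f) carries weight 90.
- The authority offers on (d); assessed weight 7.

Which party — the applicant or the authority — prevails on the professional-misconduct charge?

Stage 1 (applicant, the balance of probabilities, weight exceeds 52): (a) 60 > 52 — meets; (b) net 57−4=53 > 52 — meets.
  Stage 1 carried; the burden shifts to the authority.
Stage 2 (authority, a production showing, weight is at least 8): (c) net 29−20=9 ≥ 8 — meets; (d) 7 < 8 — fails.
  The authority does not carry Stage 2.
The analysis ends at Stage 2; the applicant prevails.

applicant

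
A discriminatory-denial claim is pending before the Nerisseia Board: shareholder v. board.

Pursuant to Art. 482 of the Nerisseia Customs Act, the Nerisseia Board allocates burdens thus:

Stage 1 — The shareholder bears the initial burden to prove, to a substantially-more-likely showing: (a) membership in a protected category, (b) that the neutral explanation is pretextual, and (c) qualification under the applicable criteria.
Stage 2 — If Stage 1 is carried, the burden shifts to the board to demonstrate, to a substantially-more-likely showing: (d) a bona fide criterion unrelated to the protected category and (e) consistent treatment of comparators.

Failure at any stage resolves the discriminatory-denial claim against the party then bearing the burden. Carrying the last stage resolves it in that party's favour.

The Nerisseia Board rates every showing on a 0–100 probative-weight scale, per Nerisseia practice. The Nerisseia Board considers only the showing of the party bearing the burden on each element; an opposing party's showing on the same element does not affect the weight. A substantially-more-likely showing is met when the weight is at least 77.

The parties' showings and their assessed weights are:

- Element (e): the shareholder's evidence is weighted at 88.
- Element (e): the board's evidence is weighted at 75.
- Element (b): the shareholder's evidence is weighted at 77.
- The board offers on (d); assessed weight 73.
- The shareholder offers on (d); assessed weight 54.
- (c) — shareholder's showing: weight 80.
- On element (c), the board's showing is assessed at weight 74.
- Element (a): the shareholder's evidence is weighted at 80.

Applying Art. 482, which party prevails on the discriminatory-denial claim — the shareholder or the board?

shareholder

Stage 1 — burden on shareholder; standard: a substantially-more-likely showing (weight is at least 77).
    (a): 80 ≥ 77 [met]
    (b): 77 ≥ 77 [met]
    (c): 80 (board's 74 disregarded) ≥ 77 [met]
  Stage 1 carried; the burden shifts to the board.
Stage 2 — burden on board; standard: a substantially-more-likely showing (weight is at least 77).
    (d): 73 (shareholder's 54 disregarded) < 77 [not met]
    (e): 75 (shareholder's 88 disregarded) < 77 [not met]
  The board does not carry Stage 2.
The analysis ends at Stage 2; the shareholder prevails.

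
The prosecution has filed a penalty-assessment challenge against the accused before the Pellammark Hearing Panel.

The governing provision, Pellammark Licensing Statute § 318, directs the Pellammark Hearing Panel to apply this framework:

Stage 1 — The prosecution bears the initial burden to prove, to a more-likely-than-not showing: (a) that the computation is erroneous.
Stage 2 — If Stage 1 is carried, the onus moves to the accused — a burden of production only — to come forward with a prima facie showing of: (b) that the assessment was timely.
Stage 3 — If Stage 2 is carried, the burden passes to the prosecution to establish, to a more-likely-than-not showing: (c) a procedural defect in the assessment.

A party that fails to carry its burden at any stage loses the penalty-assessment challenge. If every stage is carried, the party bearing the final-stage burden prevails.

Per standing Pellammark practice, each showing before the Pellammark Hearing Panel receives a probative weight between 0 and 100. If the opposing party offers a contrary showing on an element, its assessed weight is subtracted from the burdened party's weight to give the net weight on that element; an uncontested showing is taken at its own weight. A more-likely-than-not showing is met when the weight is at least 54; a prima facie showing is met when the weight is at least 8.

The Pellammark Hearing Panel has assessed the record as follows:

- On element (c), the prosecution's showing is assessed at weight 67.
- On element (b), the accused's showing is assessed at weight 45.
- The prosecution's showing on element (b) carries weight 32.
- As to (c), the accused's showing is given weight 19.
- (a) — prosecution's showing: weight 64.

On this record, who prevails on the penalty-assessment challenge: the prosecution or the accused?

Stage 1 (prosecution, a more-likely-than-not showing, weight is at least 54): (a) 64 ≥ 54 — meets.
  Stage 1 is satisfied; the onus moves to the accused.
Stage 2 (accused, a prima facie showing, weight is at least 8): (b) net 45−32=13 ≥ 8 — meets.
  Stage 2 carried; the burden shifts to the prosecution.
Stage 3 (prosecution, a more-likely-than-not showing, weight is at least 54): (c) net 67−19=48 < 54 — fails.
  Not every element is met, so the prosecution fails to carry Stage 3.
The accused prevails.

accused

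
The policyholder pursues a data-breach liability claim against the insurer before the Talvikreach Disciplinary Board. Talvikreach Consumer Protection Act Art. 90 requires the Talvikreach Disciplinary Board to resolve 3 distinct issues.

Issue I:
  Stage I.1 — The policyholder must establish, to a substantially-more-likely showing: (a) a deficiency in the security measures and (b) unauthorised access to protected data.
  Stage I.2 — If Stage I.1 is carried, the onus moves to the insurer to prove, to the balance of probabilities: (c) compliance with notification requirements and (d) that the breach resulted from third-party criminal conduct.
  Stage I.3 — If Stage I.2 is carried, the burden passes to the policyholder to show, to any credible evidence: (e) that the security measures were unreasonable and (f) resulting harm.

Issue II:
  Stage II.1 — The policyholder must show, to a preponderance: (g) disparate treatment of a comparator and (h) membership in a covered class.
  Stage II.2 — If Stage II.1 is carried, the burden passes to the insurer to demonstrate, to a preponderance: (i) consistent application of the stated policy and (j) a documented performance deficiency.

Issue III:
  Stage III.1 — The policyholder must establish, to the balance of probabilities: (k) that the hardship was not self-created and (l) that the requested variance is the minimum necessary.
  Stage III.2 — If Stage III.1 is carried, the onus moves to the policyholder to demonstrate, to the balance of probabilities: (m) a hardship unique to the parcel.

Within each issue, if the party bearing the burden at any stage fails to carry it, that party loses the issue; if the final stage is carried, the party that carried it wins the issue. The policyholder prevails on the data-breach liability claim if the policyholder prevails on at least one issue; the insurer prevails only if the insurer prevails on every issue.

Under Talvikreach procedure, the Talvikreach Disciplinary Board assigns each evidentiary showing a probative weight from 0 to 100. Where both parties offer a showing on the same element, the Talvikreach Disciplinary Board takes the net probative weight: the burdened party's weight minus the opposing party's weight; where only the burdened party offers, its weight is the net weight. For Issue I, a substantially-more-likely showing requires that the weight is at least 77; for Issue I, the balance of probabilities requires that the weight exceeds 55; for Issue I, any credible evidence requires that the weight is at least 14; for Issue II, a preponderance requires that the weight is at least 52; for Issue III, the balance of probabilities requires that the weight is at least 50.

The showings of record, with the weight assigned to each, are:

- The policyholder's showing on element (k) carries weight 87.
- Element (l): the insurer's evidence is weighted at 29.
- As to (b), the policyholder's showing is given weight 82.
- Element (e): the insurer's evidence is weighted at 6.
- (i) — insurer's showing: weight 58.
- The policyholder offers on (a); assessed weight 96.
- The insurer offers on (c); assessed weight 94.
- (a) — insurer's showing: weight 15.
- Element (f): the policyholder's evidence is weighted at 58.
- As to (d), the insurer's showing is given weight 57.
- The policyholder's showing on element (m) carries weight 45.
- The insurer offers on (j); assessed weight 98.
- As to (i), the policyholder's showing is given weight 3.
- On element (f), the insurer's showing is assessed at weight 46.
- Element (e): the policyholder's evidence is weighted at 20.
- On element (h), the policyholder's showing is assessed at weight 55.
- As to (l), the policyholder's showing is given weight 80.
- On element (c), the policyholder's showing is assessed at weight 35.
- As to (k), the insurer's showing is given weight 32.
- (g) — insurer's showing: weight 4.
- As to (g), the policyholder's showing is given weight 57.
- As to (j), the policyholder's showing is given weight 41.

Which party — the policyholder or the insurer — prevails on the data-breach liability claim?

— Issue I —
Stage I.1 (policyholder, a substantially-more-likely showing, weight is at least 77): (a) net 96−15=81 ≥ 77 — meets; (b) 82 ≥ 77 — meets.
  Stage I.1 is satisfied; the onus moves to the insurer.
Stage I.2 (insurer, the balance of probabilities, weight exceeds 55): (c) net 94−35=59 > 55 — meets; (d) 57 > 55 — meets.
  All elements met. The burden passes to the policyholder.
Stage I.3 (policyholder, any credible evidence, weight is at least 14): (e) net 20−6=14 ≥ 14 — meets; (f) net 58−46=12 < 14 — fails.
  Stage I.3 not carried; the policyholder fails its burden.
The insurer prevails on this issue.
— Issue II —
At Stage II.1 the policyholder must meet a preponderance (weight is at least 52): on (g) the weight is 57 less the opposing 4 gives net 53, ≥ 52, so (g) meets the standard; on (h) the weight is 55, which does reach 52, so (h) meets the standard.
  Stage II.1 is satisfied; the onus moves to the insurer.
At Stage II.2 the insurer must meet a preponderance (weight is at least 52): on (i) the weight is 58 less the opposing 3 gives net 55, ≥ 52, so (i) meets the standard; on (j) the weight is 98 less the opposing 41 gives net 57, ≥ 52, so (j) meets the standard.
  All elements met at the final stage.
All stages carried — the insurer prevails on this issue.
— Issue III —
Stage III.1 — burden on policyholder; standard: the balance of probabilities (weight is at least 50).
    (k): 87 − 32 = 55 ≥ 50 [met]
    (l): 80 − 29 = 51 ≥ 50 [met]
  All elements met. The policyholder retains the burden for Stage III.2.
Stage III.2 — burden on policyholder; standard: the balance of probabilities (weight is at least 50).
    (m): 45 < 50 [not met]
  Not every element is met, so the policyholder fails to carry Stage III.2.
The analysis ends at Stage III.2; the insurer prevails on this issue.
Per-issue: Issue I → insurer; Issue II → insurer; Issue III → insurer. The policyholder must prevail on at least one issue; overall, the insurer prevails.

insurer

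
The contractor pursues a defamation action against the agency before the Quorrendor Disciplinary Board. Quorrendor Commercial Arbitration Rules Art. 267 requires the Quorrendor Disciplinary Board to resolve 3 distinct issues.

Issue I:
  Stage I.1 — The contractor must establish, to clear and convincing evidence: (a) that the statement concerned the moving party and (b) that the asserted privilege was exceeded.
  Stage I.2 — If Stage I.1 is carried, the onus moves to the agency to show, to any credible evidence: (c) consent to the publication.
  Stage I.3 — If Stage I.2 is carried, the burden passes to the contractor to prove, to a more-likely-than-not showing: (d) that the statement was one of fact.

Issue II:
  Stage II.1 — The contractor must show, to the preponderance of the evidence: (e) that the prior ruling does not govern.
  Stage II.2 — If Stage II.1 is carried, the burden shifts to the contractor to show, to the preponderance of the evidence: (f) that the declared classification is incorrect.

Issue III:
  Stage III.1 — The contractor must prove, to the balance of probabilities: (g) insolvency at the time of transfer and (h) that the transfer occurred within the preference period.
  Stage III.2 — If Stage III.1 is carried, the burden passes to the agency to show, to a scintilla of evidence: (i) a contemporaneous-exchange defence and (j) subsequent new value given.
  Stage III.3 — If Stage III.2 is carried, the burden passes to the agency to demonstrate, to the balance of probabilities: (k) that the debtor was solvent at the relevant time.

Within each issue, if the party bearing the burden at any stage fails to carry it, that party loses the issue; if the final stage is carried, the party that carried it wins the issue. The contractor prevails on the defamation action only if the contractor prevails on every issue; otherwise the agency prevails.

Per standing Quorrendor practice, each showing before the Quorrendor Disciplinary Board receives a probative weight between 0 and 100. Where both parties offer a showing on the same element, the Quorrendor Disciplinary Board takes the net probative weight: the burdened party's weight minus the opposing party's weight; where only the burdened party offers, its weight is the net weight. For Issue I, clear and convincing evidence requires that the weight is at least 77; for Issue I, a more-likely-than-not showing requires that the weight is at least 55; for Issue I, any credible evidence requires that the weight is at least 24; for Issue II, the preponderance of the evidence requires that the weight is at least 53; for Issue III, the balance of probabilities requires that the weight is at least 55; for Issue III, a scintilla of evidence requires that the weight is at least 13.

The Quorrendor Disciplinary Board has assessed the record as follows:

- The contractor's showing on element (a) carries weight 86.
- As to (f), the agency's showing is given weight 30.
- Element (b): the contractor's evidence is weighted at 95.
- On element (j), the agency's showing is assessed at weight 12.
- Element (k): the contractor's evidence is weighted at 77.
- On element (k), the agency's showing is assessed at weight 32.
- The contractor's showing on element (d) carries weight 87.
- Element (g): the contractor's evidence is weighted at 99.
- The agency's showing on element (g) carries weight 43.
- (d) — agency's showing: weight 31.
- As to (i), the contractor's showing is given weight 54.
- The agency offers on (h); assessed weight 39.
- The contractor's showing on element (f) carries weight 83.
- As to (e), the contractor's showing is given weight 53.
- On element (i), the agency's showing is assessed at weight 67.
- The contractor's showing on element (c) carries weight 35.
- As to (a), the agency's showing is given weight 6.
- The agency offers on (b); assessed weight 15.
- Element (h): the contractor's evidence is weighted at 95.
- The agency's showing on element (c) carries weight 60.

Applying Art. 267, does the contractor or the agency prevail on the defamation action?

— Issue I —
Stage I.1 (contractor, clear and convincing evidence, weight is at least 77): (a) net 86−6=80 ≥ 77 — meets; (b) net 95−15=80 ≥ 77 — meets.
  The contractor carries Stage I.1; the agency now bears the burden.
Stage I.2 (agency, any credible evidence, weight is at least 24): (c) net 60−35=25 ≥ 24 — meets.
  All elements met. The burden passes to the contractor.
Stage I.3 (contractor, a more-likely-than-not showing, weight is at least 55): (d) net 87−31=56 ≥ 55 — meets.
  The contractor carries the last stage.
Every stage carried; the contractor prevails on this issue.
— Issue II —
Stage II.1 — burden on contractor; standard: the preponderance of the evidence (weight is at least 53).
    (e): 53 ≥ 53 [met]
  All elements met. The contractor retains the burden for Stage II.2.
Stage II.2 — burden on contractor; standard: the preponderance of the evidence (weight is at least 53).
    (f): 83 − 30 = 53 ≥ 53 [met]
  All elements met at the final stage.
With every stage satisfied, the contractor prevails on this issue.
— Issue III —
Stage III.1 — burden on contractor; standard: the balance of probabilities (weight is at least 55).
    (g): 99 − 43 = 56 ≥ 55 [met]
    (h): 95 − 39 = 56 ≥ 55 [met]
  Stage III.1 carried; the burden shifts to the agency.
Stage III.2 — burden on agency; standard: a scintilla of evidence (weight is at least 13).
    (i): 67 − 54 = 13 ≥ 13 [met]
    (j): 12 < 13 [not met]
  Stage III.2 not carried; the agency fails its burden.
So the contractor prevails on this issue.
Per-issue: Issue I → contractor; Issue II → contractor; Issue III → contractor. The contractor must prevail on every issue; overall, the contractor prevails.

contractor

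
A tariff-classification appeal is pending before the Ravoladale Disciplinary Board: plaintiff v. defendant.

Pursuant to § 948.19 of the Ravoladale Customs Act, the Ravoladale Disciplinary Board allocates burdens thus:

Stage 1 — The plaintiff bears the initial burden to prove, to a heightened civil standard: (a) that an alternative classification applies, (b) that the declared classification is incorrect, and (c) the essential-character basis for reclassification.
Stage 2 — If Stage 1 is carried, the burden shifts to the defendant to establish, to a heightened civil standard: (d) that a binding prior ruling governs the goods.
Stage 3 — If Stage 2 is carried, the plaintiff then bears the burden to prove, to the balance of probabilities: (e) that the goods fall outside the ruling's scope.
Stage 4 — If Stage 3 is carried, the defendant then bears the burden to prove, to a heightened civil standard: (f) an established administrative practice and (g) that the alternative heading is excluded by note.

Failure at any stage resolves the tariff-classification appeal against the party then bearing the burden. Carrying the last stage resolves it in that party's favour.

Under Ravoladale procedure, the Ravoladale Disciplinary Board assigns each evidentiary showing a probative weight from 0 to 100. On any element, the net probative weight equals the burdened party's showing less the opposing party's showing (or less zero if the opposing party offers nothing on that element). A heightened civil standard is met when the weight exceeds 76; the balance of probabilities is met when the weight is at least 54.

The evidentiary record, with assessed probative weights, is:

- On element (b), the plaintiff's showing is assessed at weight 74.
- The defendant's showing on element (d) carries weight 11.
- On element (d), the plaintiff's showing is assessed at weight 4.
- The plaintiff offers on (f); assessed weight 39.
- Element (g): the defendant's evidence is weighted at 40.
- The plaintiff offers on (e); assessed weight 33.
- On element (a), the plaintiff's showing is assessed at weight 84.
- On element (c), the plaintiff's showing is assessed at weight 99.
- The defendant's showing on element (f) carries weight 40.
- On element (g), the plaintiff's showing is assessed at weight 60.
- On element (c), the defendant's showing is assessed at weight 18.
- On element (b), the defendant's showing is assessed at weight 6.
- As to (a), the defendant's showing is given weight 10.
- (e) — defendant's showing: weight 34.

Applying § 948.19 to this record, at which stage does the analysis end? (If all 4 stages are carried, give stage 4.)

Stage 1 (plaintiff, a heightened civil standard, weight exceeds 76): (a) net 84−10=74 ≤ 76 — fails; (b) net 74−6=68 ≤ 76 — fails; (c) net 99−18=81 > 76 — meets.
  The plaintiff does not carry Stage 1.
So the defendant prevails.

stage 1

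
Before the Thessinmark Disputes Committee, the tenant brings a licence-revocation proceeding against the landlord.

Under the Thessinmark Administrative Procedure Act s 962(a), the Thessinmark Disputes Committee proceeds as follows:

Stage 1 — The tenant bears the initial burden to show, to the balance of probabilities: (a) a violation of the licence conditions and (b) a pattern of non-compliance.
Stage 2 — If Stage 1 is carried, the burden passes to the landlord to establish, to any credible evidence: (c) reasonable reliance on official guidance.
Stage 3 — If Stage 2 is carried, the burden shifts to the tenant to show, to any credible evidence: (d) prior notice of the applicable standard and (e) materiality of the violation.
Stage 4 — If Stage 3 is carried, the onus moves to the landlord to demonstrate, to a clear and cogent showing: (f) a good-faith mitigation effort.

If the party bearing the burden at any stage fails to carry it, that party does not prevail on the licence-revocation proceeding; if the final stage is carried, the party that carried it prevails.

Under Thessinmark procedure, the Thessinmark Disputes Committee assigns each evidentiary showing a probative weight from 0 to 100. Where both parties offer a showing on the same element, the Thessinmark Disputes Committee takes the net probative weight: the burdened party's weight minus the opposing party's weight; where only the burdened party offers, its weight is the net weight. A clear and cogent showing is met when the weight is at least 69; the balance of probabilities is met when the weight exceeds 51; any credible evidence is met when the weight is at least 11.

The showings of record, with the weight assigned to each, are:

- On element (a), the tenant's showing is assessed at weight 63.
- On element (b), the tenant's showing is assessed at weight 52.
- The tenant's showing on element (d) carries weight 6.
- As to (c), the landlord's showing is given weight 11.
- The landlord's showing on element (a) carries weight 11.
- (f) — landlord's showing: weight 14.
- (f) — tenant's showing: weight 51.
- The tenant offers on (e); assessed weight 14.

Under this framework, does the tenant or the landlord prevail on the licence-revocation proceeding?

At Stage 1 the tenant must meet the balance of probabilities (weight exceeds 51): on (a) the weight is 63 less the opposing 11 gives net 52, > 51, so (a) meets the standard; on (b) the weight is 52, > 51, so (b) meets the standard.
  The tenant carries Stage 1; the landlord now bears the burden.
At Stage 2 the landlord must meet any credible evidence (weight is at least 11): on (c) the weight is 11, ≥ 11, so (c) meets the standard.
  Stage 2 carried; the burden shifts to the tenant.
At Stage 3 the tenant must meet any credible evidence (weight is at least 11): on (d) the weight is 6, which does not reach 11, so (d) does not meet the standard; on (e) the weight is 14, which does reach 11, so (e) meets the standard.
  Stage 3 not carried; the tenant fails its burden.
The landlord prevails.

landlord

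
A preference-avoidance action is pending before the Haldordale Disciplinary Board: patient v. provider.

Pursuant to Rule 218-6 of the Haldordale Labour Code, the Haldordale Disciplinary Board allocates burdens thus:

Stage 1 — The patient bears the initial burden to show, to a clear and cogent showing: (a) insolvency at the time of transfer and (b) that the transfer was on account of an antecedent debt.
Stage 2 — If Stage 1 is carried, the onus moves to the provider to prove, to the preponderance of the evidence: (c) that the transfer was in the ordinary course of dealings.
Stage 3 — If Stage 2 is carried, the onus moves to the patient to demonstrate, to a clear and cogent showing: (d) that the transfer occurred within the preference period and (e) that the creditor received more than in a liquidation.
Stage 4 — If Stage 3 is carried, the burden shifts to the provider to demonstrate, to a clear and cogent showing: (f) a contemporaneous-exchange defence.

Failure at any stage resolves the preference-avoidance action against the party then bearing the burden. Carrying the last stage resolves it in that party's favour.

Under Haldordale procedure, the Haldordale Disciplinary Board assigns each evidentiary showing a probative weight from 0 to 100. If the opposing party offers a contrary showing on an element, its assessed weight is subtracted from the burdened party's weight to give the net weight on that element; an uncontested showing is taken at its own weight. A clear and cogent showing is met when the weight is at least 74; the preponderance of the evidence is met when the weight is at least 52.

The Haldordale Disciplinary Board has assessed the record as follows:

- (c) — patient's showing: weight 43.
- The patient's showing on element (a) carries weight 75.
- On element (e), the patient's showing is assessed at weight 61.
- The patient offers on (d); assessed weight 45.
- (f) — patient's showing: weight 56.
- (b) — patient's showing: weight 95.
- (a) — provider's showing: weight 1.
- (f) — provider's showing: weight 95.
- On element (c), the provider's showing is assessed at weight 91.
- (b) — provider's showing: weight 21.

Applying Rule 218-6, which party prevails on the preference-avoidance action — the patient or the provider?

Stage 1 — burden on patient; standard: a clear and cogent showing (weight is at least 74).
    (a): 75 − 1 = 74 ≥ 74 [met]
    (b): 95 − 21 = 74 ≥ 74 [met]
  All elements met. The burden passes to the provider.
Stage 2 — burden on provider; standard: the preponderance of the evidence (weight is at least 52).
    (c): 91 − 43 = 48 < 52 [not met]
  The provider does not carry Stage 2.
The patient prevails.

patient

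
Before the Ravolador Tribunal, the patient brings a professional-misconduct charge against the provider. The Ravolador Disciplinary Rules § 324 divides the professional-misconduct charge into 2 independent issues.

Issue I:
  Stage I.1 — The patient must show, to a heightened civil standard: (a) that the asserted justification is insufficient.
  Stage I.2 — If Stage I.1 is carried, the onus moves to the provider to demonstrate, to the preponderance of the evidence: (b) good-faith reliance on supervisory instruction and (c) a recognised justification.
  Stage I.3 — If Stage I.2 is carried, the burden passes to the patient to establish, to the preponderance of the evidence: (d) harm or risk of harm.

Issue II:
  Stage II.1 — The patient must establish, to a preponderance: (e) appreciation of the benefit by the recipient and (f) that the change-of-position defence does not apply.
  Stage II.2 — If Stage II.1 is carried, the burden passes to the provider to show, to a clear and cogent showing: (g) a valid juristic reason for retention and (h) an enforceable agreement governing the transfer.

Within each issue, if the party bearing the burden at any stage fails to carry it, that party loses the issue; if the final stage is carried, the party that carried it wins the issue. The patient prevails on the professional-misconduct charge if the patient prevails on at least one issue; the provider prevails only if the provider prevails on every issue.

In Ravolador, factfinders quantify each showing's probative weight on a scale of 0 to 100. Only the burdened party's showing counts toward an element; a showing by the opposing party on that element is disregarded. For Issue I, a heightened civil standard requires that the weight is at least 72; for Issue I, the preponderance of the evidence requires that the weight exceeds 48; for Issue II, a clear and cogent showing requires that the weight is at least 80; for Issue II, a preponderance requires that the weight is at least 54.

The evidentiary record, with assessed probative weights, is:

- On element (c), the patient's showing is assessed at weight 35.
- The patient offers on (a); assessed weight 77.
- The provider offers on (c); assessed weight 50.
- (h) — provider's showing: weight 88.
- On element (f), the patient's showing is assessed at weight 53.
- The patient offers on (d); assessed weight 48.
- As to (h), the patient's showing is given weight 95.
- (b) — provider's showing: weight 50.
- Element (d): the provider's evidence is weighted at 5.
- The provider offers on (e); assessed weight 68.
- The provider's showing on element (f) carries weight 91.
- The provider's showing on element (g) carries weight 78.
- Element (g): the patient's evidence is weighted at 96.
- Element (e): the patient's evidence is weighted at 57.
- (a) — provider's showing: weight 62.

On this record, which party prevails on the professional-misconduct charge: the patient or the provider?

provider

— Issue I —
At Stage I.1 the patient must meet a heightened civil standard (weight is at least 72): on (a) the weight is 77 (the provider's 62 is given no effect), ≥ 72, so (a) meets the standard.
  All elements met. The burden passes to the provider.
At Stage I.2 the provider must meet the preponderance of the evidence (weight exceeds 48): on (b) the weight is 50, > 48, so (b) meets the standard; on (c) the weight is 50 (the patient's 35 is given no effect), > 48, so (c) meets the standard.
  The provider carries Stage I.2; the patient now bears the burden.
At Stage I.3 the patient must meet the preponderance of the evidence (weight exceeds 48): on (d) the weight is 48 (the provider's 5 is given no effect), which does not exceed 48, so (d) does not meet the standard.
  The patient does not carry Stage I.3.
The provider prevails on this issue.
— Issue II —
At Stage II.1 the patient must meet a preponderance (weight is at least 54): on (e) the weight is 57 (the provider's 68 is given no effect), ≥ 54, so (e) meets the standard; on (f) the weight is 53 (the provider's 91 is given no effect), which does not reach 54, so (f) does not meet the standard.
  Stage II.1 not carried; the patient fails its burden.
The provider prevails on this issue.
Per-issue: Issue I → provider; Issue II → provider. The patient must prevail on at least one issue; overall, the provider prevails.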